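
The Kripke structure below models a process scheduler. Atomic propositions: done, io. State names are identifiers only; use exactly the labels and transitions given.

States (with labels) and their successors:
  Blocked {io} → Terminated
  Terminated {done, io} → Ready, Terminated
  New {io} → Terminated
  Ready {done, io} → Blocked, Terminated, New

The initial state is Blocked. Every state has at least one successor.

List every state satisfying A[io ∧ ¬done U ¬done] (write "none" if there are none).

States satisfying io ∧ ¬done: {Blocked, New}.
States satisfying ¬done: {Blocked, New}.
States satisfying A[io ∧ ¬done U ¬done]: {Blocked, New}.

{Blocked, New}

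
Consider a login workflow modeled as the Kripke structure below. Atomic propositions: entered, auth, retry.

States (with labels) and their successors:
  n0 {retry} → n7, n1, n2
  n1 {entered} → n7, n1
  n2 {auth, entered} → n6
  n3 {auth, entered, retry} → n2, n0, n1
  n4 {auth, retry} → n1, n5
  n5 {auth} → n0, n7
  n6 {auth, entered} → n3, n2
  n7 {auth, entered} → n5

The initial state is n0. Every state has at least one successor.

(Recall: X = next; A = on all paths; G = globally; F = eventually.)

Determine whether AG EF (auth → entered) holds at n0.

Holds

States satisfying EF (auth → entered): {n0, n1, n2, n3, n4, n5, n6, n7}.
States satisfying AG EF (auth → entered): {n0, n1, n2, n3, n4, n5, n6, n7}.
Every state reachable from n0 satisfies EF (auth → entered).
n0 ∈ Sat(AG EF (auth → entered)).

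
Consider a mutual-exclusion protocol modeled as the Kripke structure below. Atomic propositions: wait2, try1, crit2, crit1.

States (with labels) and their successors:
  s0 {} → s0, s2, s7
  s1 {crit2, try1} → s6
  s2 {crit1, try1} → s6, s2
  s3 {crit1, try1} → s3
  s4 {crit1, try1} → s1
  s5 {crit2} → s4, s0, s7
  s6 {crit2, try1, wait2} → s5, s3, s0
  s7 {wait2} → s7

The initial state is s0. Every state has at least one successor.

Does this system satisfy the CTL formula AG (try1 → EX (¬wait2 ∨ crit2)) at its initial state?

Satisfied

States satisfying try1 → EX (¬wait2 ∨ crit2): {s0, s1, s2, s3, s4, s5, s6, s7}.
States satisfying AG (try1 → EX (¬wait2 ∨ crit2)): {s0, s1, s2, s3, s4, s5, s6, s7}.
Every state reachable from s0 satisfies try1 → EX (¬wait2 ∨ crit2).
s0 ∈ Sat(AG (try1 → EX (¬wait2 ∨ crit2))).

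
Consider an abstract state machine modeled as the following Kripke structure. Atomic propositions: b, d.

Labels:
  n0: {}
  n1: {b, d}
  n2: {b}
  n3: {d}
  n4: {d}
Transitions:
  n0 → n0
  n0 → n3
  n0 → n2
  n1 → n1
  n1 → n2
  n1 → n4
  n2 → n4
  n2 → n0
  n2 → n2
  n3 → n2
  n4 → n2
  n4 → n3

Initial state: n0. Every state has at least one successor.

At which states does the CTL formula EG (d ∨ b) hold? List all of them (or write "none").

States satisfying d ∨ b: {n1, n2, n3, n4}.
States satisfying EG (d ∨ b): {n1, n2, n3, n4}.

{n1, n2, n3, n4}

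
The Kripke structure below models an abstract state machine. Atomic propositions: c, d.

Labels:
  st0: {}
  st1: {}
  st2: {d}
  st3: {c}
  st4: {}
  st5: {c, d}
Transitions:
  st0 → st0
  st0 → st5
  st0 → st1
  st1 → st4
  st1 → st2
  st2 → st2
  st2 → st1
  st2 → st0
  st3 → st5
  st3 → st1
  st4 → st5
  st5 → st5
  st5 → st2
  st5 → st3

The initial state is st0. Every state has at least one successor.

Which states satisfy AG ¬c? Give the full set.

States satisfying ¬c: {st0, st1, st2, st4}.
States satisfying AG ¬c: ∅.

none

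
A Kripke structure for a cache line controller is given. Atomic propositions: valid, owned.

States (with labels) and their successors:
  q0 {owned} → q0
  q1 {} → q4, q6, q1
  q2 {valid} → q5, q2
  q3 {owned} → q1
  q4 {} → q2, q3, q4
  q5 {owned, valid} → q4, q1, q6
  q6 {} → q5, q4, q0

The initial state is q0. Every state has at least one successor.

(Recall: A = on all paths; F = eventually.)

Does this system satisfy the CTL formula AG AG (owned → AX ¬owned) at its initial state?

Violated

States satisfying AG (owned → AX ¬owned): ∅.
States satisfying AG AG (owned → AX ¬owned): ∅.
q0 is reachable from q0 and violates AG (owned → AX ¬owned), so AG fails at q0.
q0 ∉ Sat(AG AG (owned → AX ¬owned)).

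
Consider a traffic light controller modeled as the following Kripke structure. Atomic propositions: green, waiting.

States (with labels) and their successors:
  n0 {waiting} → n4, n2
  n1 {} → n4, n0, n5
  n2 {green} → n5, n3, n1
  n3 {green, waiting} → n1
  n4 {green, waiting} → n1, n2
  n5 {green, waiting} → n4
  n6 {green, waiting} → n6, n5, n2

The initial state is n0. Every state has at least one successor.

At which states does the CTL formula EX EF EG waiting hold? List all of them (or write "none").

{n6}

States satisfying EF EG waiting: {n6}.
States satisfying EX EF EG waiting: {n6}.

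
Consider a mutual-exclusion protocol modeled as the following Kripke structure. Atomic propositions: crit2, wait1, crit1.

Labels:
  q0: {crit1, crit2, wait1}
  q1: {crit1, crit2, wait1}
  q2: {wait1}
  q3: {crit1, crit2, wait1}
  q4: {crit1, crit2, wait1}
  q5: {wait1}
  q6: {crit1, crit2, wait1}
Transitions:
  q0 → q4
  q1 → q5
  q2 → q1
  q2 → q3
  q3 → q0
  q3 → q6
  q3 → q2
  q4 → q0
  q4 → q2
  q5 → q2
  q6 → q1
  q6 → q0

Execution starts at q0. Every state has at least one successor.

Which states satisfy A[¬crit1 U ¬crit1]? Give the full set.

{q2, q5}

States satisfying ¬crit1: {q2, q5}.
States satisfying A[¬crit1 U ¬crit1]: {q2, q5}.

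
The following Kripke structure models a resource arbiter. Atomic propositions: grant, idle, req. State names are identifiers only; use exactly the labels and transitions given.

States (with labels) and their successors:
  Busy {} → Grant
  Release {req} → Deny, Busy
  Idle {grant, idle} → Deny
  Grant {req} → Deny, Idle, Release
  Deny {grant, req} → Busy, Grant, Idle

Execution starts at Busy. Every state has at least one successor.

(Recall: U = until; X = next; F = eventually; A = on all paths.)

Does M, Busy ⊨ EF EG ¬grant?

Holds

States satisfying EG ¬grant: {Busy, Release, Grant}.
States satisfying EF EG ¬grant: {Busy, Release, Idle, Grant, Deny}.
Some path from Busy reaches a state where EG ¬grant holds.
Busy ∈ Sat(EF EG ¬grant).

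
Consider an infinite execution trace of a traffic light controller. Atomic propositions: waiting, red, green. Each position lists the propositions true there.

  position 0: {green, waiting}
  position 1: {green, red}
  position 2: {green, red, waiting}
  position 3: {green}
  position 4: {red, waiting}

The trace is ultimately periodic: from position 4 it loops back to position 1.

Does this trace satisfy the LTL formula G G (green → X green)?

G (green → X green) must hold at every position from 0 onward. It fails at position 0, so G G (green → X green) is false.

Violated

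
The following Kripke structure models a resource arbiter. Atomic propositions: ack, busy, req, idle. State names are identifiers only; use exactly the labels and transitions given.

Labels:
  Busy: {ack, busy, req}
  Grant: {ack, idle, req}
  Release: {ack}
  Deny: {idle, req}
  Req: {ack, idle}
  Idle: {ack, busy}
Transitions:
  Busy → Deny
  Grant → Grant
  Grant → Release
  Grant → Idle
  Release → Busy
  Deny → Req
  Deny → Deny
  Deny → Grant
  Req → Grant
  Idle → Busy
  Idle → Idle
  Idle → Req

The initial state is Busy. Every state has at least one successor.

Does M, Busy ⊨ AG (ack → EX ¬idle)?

No

States satisfying ack → EX ¬idle: {Grant, Release, Deny, Idle}.
States satisfying AG (ack → EX ¬idle): ∅.
Busy is reachable from Busy and violates ack → EX ¬idle, so AG fails at Busy.
Busy ∉ Sat(AG (ack → EX ¬idle)).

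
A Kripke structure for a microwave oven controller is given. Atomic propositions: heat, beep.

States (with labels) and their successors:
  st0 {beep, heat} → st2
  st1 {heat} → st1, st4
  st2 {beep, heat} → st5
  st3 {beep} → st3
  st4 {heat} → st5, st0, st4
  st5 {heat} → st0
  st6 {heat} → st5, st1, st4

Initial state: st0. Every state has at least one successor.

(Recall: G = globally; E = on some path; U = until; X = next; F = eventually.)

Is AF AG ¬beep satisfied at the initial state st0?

States satisfying AG ¬beep: ∅.
States satisfying AF AG ¬beep: ∅.
There is a path from st0 along which AG ¬beep never holds.
st0 ∉ Sat(AF AG ¬beep).

No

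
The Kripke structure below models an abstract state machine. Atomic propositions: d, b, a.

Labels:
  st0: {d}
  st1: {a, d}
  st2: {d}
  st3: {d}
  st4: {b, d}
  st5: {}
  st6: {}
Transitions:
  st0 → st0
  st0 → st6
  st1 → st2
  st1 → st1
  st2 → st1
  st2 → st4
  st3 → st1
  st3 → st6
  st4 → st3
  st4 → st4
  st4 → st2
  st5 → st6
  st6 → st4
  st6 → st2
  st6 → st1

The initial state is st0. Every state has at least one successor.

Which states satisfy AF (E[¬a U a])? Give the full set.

States satisfying E[¬a U a]: {st0, st1, st2, st3, st4, st5, st6}.
States satisfying AF (E[¬a U a]): {st0, st1, st2, st3, st4, st5, st6}.

{st0, st1, st2, st3, st4, st5, st6}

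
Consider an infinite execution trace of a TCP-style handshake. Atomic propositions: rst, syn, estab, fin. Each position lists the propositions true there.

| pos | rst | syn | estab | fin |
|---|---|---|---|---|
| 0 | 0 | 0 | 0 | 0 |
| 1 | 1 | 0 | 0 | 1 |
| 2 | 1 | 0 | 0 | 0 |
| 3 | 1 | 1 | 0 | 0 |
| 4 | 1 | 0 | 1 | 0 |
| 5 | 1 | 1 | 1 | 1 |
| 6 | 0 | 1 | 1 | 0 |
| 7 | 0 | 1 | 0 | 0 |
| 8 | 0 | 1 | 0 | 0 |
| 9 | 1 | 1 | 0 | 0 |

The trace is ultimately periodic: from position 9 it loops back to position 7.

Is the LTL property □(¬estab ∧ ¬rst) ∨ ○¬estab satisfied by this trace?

¬estab ∧ ¬rst must hold at every position from 0 onward. It fails at position 1, so □(¬estab ∧ ¬rst) is false.
The position after 0 is 1; ¬estab is true there.
At position 0: □(¬estab ∧ ¬rst) is false; ○¬estab is true; so □(¬estab ∧ ¬rst) ∨ ○¬estab is true.

Yes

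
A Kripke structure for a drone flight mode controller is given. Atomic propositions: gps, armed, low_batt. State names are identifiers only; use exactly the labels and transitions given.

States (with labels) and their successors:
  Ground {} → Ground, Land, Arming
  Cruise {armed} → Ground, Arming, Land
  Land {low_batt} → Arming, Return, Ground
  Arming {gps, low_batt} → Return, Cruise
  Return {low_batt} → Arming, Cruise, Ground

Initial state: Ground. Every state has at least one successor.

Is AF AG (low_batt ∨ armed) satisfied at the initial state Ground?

Does not hold

States satisfying AG (low_batt ∨ armed): ∅.
States satisfying AF AG (low_batt ∨ armed): ∅.
There is a path from Ground along which AG (low_batt ∨ armed) never holds.
Ground ∉ Sat(AF AG (low_batt ∨ armed)).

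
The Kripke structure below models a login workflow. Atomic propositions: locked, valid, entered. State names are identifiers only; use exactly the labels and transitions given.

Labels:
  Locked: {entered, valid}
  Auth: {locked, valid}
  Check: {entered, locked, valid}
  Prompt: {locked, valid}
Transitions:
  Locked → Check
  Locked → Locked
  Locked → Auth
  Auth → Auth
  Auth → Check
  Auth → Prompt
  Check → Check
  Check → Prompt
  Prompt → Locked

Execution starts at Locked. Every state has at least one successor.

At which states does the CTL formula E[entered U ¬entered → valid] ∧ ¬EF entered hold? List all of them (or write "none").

none

States satisfying entered: {Locked, Check}.
States satisfying ¬entered → valid: {Locked, Auth, Check, Prompt}.
States satisfying E[entered U ¬entered → valid]: {Locked, Auth, Check, Prompt}.
States satisfying EF entered: {Locked, Auth, Check, Prompt}.
States satisfying ¬EF entered: ∅.
States satisfying E[entered U ¬entered → valid] ∧ ¬EF entered: ∅.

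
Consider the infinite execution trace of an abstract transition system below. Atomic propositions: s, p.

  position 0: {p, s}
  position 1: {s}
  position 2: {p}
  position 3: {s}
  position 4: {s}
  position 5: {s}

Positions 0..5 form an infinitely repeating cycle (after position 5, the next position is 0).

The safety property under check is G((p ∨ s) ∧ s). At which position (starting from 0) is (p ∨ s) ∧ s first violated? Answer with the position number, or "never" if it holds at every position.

Check (p ∨ s) ∧ s at each position in order: 0 ✓, 1 ✓.
At position 2 the labels are {p}, so (p ∨ s) ∧ s is false there. This is the first violation.

2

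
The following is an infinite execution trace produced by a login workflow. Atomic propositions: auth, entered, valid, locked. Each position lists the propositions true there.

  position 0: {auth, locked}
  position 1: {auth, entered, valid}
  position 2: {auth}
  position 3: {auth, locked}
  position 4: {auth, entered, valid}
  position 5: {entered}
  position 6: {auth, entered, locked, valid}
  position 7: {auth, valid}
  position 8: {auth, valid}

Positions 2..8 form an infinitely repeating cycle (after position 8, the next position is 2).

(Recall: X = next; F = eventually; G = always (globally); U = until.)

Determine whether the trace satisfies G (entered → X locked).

entered → X locked must hold at every position from 0 onward. It fails at position 1, so G (entered → X locked) is false.
Positions where entered holds: 1, 4, 5, 6.
Check X locked at each: 1→fails, 4→fails, 5→ok, 6→fails.

Does not hold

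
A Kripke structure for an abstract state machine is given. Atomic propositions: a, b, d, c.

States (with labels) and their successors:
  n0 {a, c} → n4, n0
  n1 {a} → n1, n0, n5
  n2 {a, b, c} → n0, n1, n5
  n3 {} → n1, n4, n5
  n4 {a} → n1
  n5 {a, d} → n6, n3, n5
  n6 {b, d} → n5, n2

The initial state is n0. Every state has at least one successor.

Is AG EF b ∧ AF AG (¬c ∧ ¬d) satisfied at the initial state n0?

Violated

States satisfying EF b: {n0, n1, n2, n3, n4, n5, n6}.
States satisfying AG EF b: {n0, n1, n2, n3, n4, n5, n6}.
States satisfying AG (¬c ∧ ¬d): ∅.
States satisfying AF AG (¬c ∧ ¬d): ∅.
States satisfying AG EF b ∧ AF AG (¬c ∧ ¬d): ∅.
n0 ∉ Sat(AG EF b ∧ AF AG (¬c ∧ ¬d)).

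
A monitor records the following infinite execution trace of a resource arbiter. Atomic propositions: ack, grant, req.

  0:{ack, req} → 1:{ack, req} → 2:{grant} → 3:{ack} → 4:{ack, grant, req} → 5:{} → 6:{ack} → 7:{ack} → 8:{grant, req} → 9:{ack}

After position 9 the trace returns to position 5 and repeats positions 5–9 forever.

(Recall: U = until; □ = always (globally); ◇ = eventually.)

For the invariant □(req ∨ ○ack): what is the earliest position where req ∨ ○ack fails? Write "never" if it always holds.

7

Check req ∨ ○ack at each position in order: 0 ✓, 1 ✓, 2 ✓, 3 ✓, 4 ✓, 5 ✓, 6 ✓.
At position 7 the labels are {ack} and the next position 8 has {grant, req}, so req ∨ ○ack is false there. This is the first violation.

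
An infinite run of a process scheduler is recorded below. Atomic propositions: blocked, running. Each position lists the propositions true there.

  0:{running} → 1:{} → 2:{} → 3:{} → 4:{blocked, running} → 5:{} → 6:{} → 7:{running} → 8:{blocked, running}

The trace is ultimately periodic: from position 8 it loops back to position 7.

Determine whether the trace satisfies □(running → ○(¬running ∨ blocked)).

Violated

running → ○(¬running ∨ blocked) must hold at every position from 0 onward. It fails at position 8, so □(running → ○(¬running ∨ blocked)) is false.
Positions where running holds: 0, 4, 7, 8.
Check ○(¬running ∨ blocked) at each: 0→ok, 4→ok, 7→ok, 8→fails.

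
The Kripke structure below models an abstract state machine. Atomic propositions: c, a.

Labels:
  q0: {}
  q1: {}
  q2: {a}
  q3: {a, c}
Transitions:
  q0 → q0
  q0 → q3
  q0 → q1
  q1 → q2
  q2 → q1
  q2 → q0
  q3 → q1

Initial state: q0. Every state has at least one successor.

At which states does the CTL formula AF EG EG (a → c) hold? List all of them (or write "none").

States satisfying EG EG (a → c): {q0}.
States satisfying AF EG EG (a → c): {q0}.

{q0}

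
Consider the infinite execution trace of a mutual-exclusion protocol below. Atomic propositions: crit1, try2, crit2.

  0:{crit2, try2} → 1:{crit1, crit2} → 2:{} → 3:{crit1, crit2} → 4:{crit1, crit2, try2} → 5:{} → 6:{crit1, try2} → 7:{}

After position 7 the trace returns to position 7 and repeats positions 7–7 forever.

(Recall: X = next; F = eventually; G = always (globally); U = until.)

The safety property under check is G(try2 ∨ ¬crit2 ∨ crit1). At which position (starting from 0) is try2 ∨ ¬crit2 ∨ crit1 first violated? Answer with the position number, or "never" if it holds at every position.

try2 ∨ ¬crit2 ∨ crit1 holds at every position 0..7, and those are all the positions the trace ever visits, so the invariant G(try2 ∨ ¬crit2 ∨ crit1) is never violated.

never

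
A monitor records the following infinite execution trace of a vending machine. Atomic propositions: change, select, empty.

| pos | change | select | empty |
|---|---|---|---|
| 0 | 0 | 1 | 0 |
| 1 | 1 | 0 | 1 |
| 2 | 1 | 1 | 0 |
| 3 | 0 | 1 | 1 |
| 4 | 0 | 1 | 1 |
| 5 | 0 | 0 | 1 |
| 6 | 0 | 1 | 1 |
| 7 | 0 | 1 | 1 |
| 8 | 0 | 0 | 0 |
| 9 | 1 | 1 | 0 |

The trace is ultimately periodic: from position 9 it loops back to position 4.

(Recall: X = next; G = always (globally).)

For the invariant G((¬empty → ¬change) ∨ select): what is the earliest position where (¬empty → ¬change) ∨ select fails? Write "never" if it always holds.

(¬empty → ¬change) ∨ select holds at every position 0..9, and those are all the positions the trace ever visits, so the invariant G((¬empty → ¬change) ∨ select) is never violated.

never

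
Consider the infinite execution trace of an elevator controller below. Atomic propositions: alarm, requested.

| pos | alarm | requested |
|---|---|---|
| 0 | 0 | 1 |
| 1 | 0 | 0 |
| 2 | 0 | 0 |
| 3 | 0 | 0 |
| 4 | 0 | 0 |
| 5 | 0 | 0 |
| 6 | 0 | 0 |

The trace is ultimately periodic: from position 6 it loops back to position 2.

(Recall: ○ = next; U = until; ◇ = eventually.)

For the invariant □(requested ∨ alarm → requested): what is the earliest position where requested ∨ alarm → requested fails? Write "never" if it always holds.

requested ∨ alarm → requested holds at every position 0..6, and those are all the positions the trace ever visits, so the invariant □(requested ∨ alarm → requested) is never violated.

never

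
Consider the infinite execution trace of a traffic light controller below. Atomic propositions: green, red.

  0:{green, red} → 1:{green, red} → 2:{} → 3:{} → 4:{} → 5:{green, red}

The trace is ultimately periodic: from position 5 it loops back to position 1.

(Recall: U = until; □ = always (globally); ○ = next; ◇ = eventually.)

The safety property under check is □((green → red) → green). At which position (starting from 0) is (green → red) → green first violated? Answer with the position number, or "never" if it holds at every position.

2

Check (green → red) → green at each position in order: 0 ✓, 1 ✓.
At position 2 the labels are {}, so (green → red) → green is false there. This is the first violation.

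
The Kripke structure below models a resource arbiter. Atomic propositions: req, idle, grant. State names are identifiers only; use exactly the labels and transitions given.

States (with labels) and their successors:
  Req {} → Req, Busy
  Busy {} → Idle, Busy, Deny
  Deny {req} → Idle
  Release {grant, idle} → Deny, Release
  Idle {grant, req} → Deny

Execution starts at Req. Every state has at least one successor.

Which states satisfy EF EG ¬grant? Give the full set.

{Req, Busy}

States satisfying EG ¬grant: {Req, Busy}.
States satisfying EF EG ¬grant: {Req, Busy}.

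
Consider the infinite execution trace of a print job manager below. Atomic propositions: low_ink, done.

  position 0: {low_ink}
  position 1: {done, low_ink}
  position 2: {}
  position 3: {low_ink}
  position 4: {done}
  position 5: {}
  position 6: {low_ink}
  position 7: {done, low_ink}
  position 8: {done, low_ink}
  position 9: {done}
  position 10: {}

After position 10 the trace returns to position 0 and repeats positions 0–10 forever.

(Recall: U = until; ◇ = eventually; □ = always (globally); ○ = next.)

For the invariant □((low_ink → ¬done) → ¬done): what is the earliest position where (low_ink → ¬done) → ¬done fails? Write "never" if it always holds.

Check (low_ink → ¬done) → ¬done at each position in order: 0 ✓, 1 ✓, 2 ✓, 3 ✓.
At position 4 the labels are {done}, so (low_ink → ¬done) → ¬done is false there. This is the first violation.

4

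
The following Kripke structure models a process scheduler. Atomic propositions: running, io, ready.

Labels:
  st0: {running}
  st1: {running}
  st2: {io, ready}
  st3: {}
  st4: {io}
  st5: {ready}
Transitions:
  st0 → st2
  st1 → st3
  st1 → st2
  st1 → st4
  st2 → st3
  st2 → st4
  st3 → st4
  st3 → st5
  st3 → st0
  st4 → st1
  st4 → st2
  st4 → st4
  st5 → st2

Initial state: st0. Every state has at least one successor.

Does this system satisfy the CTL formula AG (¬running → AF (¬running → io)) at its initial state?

Satisfied

States satisfying ¬running → AF (¬running → io): {st0, st1, st2, st3, st4, st5}.
States satisfying AG (¬running → AF (¬running → io)): {st0, st1, st2, st3, st4, st5}.
Every state reachable from st0 satisfies ¬running → AF (¬running → io).
st0 ∈ Sat(AG (¬running → AF (¬running → io))).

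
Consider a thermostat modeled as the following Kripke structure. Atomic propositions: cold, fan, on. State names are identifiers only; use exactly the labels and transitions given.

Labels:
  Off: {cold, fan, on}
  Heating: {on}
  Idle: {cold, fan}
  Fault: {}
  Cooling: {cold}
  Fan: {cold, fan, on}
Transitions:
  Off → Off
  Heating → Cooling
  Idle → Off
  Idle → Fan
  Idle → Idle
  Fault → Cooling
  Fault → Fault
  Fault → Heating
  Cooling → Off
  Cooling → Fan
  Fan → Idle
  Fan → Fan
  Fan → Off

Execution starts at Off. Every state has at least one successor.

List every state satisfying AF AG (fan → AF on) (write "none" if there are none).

States satisfying AG (fan → AF on): {Off}.
States satisfying AF AG (fan → AF on): {Off}.

{Off}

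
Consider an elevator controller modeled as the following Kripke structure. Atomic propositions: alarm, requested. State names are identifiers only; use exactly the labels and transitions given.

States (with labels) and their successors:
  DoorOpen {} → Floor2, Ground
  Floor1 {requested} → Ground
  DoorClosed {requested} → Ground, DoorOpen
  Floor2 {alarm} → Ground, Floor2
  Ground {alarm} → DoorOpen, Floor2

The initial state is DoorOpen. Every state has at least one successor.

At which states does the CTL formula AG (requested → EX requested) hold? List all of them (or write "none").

{DoorOpen, Floor2, Ground}

States satisfying requested → EX requested: {DoorOpen, Floor2, Ground}.
States satisfying AG (requested → EX requested): {DoorOpen, Floor2, Ground}.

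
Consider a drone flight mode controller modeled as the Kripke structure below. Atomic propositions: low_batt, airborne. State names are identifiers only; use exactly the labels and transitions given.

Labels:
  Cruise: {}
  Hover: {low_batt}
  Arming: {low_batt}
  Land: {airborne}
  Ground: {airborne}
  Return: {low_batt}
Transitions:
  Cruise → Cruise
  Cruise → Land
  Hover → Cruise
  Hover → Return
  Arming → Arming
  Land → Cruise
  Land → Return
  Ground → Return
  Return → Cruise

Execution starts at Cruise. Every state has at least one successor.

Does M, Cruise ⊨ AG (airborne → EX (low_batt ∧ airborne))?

States satisfying airborne → EX (low_batt ∧ airborne): {Cruise, Hover, Arming, Return}.
States satisfying AG (airborne → EX (low_batt ∧ airborne)): {Arming}.
Land is reachable from Cruise and violates airborne → EX (low_batt ∧ airborne), so AG fails at Cruise.
Cruise ∉ Sat(AG (airborne → EX (low_batt ∧ airborne))).

No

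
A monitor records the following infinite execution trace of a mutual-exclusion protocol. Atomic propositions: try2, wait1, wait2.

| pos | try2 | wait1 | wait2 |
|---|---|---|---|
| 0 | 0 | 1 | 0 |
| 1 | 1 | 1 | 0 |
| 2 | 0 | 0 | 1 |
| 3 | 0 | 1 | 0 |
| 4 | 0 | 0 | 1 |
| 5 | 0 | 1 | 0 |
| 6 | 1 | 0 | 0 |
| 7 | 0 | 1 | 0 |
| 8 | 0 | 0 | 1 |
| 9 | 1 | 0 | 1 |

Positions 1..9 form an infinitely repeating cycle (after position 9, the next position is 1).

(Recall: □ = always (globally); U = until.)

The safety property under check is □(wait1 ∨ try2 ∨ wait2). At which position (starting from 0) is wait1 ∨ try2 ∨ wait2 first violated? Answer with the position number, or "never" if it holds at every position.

wait1 ∨ try2 ∨ wait2 holds at every position 0..9, and those are all the positions the trace ever visits, so the invariant □(wait1 ∨ try2 ∨ wait2) is never violated.

never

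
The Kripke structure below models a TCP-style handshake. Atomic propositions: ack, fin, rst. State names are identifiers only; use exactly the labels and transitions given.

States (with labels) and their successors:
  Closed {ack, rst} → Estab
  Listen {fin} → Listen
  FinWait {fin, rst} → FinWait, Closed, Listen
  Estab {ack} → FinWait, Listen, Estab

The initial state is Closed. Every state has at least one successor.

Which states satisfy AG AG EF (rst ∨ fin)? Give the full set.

States satisfying AG EF (rst ∨ fin): {Closed, Listen, FinWait, Estab}.
States satisfying AG AG EF (rst ∨ fin): {Closed, Listen, FinWait, Estab}.

{Closed, Listen, FinWait, Estab}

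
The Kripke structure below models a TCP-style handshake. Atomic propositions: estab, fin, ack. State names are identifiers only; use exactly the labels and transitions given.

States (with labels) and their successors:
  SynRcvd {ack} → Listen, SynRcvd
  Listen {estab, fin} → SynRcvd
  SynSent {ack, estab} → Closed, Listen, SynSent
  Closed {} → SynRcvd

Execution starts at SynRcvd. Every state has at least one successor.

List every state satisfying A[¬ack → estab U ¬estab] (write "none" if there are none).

States satisfying ¬ack → estab: {SynRcvd, Listen, SynSent}.
States satisfying ¬estab: {SynRcvd, Closed}.
States satisfying A[¬ack → estab U ¬estab]: {SynRcvd, Listen, Closed}.

{SynRcvd, Listen, Closed}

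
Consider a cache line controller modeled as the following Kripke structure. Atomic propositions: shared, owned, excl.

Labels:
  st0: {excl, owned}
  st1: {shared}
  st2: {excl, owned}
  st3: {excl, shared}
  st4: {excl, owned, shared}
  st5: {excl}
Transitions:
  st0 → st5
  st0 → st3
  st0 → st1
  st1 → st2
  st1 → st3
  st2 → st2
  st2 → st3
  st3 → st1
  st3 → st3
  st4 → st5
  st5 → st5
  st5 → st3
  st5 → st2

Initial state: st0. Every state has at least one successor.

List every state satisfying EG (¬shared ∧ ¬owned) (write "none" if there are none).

States satisfying ¬shared ∧ ¬owned: {st5}.
States satisfying EG (¬shared ∧ ¬owned): {st5}.

{st5}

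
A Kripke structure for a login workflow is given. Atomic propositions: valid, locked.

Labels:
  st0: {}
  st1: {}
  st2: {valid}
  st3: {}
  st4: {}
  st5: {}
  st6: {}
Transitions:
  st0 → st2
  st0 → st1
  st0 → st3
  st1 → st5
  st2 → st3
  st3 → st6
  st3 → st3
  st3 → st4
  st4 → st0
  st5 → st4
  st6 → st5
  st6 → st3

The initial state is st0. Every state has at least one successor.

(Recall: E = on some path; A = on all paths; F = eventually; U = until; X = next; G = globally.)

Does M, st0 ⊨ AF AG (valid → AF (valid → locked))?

States satisfying AG (valid → AF (valid → locked)): {st0, st1, st2, st3, st4, st5, st6}.
States satisfying AF AG (valid → AF (valid → locked)): {st0, st1, st2, st3, st4, st5, st6}.
st0 ∈ Sat(AF AG (valid → AF (valid → locked))).

Satisfied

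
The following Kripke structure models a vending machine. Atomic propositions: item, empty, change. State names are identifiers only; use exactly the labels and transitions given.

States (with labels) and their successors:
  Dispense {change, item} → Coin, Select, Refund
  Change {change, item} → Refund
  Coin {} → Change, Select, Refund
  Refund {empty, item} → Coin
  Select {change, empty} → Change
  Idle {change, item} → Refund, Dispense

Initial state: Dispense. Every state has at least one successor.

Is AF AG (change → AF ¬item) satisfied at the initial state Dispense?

States satisfying AG (change → AF ¬item): {Dispense, Change, Coin, Refund, Select, Idle}.
States satisfying AF AG (change → AF ¬item): {Dispense, Change, Coin, Refund, Select, Idle}.
Dispense ∈ Sat(AF AG (change → AF ¬item)).

Holds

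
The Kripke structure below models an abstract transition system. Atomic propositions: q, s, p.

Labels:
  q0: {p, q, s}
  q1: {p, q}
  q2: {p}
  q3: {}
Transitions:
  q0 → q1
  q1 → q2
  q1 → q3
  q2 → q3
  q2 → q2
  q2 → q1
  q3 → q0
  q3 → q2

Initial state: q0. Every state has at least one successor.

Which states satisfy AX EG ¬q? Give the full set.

{q1}

States satisfying EG ¬q: {q2, q3}.
States satisfying AX EG ¬q: {q1}.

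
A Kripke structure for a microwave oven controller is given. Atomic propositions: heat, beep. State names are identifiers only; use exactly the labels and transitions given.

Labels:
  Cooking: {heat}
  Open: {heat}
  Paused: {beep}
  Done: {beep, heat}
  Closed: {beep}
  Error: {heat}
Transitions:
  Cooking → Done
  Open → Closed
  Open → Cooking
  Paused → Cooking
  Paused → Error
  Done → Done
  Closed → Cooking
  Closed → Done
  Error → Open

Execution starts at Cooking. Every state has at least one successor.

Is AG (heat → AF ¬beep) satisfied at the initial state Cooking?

No

States satisfying heat → AF ¬beep: {Cooking, Open, Paused, Closed, Error}.
States satisfying AG (heat → AF ¬beep): ∅.
Done is reachable from Cooking and violates heat → AF ¬beep, so AG fails at Cooking.
Cooking ∉ Sat(AG (heat → AF ¬beep)).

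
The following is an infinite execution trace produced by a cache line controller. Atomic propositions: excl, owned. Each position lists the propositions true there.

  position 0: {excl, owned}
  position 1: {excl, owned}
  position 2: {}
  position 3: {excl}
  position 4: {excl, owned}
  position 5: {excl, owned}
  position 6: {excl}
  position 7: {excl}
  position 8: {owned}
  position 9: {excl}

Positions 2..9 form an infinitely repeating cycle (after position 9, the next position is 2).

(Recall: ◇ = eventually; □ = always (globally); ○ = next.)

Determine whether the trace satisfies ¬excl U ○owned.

Walking from position 0: ○owned first holds at position 0, and ¬excl holds at every earlier position along the way, so ¬excl U ○owned holds.

Satisfied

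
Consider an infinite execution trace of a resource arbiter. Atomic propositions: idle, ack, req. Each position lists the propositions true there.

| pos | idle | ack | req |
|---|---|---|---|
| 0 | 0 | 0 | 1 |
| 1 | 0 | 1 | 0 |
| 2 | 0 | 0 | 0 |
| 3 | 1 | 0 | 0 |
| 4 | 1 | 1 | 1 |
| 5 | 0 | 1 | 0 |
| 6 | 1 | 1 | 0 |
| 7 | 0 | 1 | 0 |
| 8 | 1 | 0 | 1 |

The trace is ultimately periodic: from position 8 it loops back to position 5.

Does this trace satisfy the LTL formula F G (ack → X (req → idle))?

Yes

G (ack → X (req → idle)) holds at position 0, which is reachable from 0, so F G (ack → X (req → idle)) holds.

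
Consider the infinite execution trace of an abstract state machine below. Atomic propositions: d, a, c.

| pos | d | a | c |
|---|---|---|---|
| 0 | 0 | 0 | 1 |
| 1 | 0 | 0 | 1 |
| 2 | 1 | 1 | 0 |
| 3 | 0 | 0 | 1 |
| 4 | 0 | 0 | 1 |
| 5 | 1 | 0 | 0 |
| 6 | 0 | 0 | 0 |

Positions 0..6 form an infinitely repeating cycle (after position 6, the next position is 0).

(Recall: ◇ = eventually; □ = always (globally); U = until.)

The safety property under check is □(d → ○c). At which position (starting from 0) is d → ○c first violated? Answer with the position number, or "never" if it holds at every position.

Check d → ○c at each position in order: 0 ✓, 1 ✓, 2 ✓, 3 ✓, 4 ✓.
At position 5 the labels are {d} and the next position 6 has {}, so d → ○c is false there. This is the first violation.

5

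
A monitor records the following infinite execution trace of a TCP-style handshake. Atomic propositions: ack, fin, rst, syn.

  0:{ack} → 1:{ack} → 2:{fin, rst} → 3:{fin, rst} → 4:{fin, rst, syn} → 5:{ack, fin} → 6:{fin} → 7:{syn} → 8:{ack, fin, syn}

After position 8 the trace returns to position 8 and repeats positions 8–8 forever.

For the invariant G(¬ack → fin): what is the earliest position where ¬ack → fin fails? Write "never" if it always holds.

7

Check ¬ack → fin at each position in order: 0 ✓, 1 ✓, 2 ✓, 3 ✓, 4 ✓, 5 ✓, 6 ✓.
At position 7 the labels are {syn}, so ¬ack → fin is false there. This is the first violation.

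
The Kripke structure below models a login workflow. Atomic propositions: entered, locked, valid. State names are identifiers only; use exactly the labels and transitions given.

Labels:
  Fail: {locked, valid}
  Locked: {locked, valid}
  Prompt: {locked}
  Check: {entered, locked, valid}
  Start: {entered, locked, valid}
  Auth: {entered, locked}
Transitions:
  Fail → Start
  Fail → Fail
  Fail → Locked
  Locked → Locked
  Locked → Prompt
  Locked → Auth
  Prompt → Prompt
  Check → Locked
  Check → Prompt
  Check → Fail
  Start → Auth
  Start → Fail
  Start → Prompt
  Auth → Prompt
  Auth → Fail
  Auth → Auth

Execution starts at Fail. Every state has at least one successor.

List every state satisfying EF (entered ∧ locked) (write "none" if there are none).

{Fail, Locked, Check, Start, Auth}

States satisfying entered ∧ locked: {Check, Start, Auth}.
States satisfying EF (entered ∧ locked): {Fail, Locked, Check, Start, Auth}.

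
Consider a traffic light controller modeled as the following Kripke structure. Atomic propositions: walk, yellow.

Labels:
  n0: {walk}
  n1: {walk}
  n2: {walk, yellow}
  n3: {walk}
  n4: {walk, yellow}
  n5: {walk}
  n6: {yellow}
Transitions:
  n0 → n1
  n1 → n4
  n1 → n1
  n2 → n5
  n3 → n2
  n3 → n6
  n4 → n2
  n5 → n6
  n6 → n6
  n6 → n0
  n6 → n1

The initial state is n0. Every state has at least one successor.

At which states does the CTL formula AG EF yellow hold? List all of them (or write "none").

States satisfying EF yellow: {n0, n1, n2, n3, n4, n5, n6}.
States satisfying AG EF yellow: {n0, n1, n2, n3, n4, n5, n6}.

{n0, n1, n2, n3, n4, n5, n6}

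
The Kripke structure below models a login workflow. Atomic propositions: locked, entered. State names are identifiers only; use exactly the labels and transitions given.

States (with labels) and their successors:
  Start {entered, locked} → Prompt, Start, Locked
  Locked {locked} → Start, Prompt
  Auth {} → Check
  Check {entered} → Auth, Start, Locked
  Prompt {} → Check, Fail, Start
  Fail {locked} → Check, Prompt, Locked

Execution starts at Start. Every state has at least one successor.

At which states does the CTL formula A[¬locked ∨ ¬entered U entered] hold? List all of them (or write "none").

{Start, Auth, Check}

States satisfying ¬locked ∨ ¬entered: {Locked, Auth, Check, Prompt, Fail}.
States satisfying entered: {Start, Check}.
States satisfying A[¬locked ∨ ¬entered U entered]: {Start, Auth, Check}.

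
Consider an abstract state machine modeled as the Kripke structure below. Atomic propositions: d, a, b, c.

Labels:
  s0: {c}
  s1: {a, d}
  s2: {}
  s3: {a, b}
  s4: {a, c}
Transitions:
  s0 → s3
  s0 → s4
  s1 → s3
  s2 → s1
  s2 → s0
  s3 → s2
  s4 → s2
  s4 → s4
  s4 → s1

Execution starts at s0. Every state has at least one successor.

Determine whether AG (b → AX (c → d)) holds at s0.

States satisfying b → AX (c → d): {s0, s1, s2, s3, s4}.
States satisfying AG (b → AX (c → d)): {s0, s1, s2, s3, s4}.
Every state reachable from s0 satisfies b → AX (c → d).
s0 ∈ Sat(AG (b → AX (c → d))).

Yes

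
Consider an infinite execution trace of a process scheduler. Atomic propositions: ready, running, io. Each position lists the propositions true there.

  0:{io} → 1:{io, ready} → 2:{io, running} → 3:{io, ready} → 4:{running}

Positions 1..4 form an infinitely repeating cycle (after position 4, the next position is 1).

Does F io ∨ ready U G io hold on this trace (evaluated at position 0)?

io holds at position 0, which is reachable from 0, so F io holds.
Walking from position 0: at position 0, G io has not yet held and ready fails, so ready U G io is false.
At position 0: F io is true; ready U G io is false; so F io ∨ ready U G io is true.

Holds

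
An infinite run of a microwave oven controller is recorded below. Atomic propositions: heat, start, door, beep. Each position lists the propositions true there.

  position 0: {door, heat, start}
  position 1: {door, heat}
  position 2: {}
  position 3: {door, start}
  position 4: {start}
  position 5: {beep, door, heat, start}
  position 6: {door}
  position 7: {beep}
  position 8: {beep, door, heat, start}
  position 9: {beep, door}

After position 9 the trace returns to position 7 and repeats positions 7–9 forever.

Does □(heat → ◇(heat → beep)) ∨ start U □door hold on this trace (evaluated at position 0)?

heat → ◇(heat → beep) holds at every position 0..9, and those are all positions ever visited, so □(heat → ◇(heat → beep)) holds.
Positions where heat holds: 0, 1, 5, 8.
Check ◇(heat → beep) at each: 0→ok, 1→ok, 5→ok, 8→ok.
Walking from position 0: at position 1, □door has not yet held and start fails, so start U □door is false.
At position 0: □(heat → ◇(heat → beep)) is true; start U □door is false; so □(heat → ◇(heat → beep)) ∨ start U □door is true.

Holds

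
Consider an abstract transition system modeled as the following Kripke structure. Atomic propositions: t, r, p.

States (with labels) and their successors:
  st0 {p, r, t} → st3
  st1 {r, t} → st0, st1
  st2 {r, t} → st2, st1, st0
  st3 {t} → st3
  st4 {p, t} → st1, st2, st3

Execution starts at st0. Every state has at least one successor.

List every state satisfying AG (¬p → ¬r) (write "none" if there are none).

States satisfying ¬p → ¬r: {st0, st3, st4}.
States satisfying AG (¬p → ¬r): {st0, st3}.

{st0, st3}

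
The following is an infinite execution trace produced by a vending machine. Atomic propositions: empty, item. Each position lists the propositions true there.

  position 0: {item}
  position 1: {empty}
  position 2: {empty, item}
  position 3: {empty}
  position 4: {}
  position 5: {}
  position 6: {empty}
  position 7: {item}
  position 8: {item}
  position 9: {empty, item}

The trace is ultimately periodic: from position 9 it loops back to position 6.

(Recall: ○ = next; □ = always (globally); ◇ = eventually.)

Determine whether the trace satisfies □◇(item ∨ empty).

◇(item ∨ empty) holds at every position 0..9, and those are all positions ever visited, so □◇(item ∨ empty) holds.

Yes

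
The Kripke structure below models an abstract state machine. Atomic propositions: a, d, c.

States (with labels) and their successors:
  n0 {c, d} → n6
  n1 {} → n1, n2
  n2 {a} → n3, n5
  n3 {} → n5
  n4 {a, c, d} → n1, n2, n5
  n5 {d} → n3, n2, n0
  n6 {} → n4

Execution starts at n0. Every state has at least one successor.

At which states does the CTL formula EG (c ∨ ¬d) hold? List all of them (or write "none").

{n0, n1, n4, n6}

States satisfying c ∨ ¬d: {n0, n1, n2, n3, n4, n6}.
States satisfying EG (c ∨ ¬d): {n0, n1, n4, n6}.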